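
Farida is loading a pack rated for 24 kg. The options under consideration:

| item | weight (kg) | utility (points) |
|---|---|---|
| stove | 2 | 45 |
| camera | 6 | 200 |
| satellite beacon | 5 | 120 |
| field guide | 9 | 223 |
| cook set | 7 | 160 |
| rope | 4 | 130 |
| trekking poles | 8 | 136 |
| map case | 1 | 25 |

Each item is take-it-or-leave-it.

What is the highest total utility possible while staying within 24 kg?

673

A density-first pass picks stove + camera + field guide + rope + map case — 623 at 22 kg.
The 3 kg tied up in stove and map case is better spent on satellite beacon — total rises to 673 (24 kg).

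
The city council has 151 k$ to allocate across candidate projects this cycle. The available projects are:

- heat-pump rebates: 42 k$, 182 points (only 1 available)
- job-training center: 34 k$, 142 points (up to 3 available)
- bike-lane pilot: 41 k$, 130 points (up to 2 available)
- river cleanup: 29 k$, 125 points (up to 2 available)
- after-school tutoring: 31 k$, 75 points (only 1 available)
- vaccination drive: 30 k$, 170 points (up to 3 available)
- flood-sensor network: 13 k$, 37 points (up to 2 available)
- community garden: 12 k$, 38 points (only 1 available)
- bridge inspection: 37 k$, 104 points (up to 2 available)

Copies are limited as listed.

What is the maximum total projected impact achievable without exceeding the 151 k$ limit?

Filling by ratio: heat-pump rebates + 3×vaccination drive + community garden for 730, with 7 k$ left unused.
Replace heat-pump rebates and community garden with 2×river cleanup: the trade gains 30 net, giving 760 at 148 k$.
No other feasible combination exceeds 760.

760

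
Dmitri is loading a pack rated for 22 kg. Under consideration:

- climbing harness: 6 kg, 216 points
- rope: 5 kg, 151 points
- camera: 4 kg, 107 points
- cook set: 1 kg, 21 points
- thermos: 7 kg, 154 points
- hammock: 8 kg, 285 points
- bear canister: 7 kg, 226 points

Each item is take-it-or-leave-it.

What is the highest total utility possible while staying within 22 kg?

Density check — climbing harness 36.00, hammock 35.62, bear canister 32.29 are the best per kg.
The ratio ordering already packs tightly: climbing harness + cook set + hammock + bear canister, 22 kg, 748.

748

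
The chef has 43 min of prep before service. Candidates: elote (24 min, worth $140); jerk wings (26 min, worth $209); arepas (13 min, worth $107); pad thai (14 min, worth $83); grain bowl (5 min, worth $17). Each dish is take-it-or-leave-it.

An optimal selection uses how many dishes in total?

2

Best achievable profit is 316.
For example jerk wings + arepas achieves it, using 39 min.
Any selection reaching 316 contains exactly 2 dishes.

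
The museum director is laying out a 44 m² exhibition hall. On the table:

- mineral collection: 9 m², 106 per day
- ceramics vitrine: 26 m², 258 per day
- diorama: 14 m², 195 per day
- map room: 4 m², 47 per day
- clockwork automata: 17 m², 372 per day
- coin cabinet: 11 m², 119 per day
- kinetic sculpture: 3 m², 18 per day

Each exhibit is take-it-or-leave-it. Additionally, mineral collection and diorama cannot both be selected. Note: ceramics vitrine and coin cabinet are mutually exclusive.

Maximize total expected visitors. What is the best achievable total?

686

Density check — clockwork automata 21.88, diorama 13.93, mineral collection 11.78 are the best per m².
Taking diorama + clockwork automata + coin cabinet: 42 m² used, 686 in expected visitors.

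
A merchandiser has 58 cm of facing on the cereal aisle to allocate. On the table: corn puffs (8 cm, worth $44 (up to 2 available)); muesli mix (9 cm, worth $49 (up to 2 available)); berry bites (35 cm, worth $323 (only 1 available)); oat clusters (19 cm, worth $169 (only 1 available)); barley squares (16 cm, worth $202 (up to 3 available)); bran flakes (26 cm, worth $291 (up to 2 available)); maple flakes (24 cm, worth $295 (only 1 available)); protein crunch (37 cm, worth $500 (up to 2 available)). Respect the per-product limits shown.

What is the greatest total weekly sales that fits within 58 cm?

Taking barley squares + protein crunch: 53 cm used, 702 in weekly sales.

702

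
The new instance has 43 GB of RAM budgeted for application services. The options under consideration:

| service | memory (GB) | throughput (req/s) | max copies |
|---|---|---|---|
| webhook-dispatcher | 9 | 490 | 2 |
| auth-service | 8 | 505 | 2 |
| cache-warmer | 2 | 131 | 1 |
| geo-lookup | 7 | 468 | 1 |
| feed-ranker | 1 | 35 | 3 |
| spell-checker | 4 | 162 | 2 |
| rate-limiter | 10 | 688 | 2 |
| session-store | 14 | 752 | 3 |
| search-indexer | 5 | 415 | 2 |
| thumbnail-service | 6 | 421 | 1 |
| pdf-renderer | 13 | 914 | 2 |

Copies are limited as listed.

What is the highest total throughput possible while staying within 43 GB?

3126

A density-first pass picks feed-ranker + 2×search-indexer + thumbnail-service + 2×pdf-renderer — 3114 at 43 GB.
Replace feed-ranker and thumbnail-service with geo-lookup: the trade gains 12 net, giving 3126 at 43 GB.
No other feasible combination exceeds 3126.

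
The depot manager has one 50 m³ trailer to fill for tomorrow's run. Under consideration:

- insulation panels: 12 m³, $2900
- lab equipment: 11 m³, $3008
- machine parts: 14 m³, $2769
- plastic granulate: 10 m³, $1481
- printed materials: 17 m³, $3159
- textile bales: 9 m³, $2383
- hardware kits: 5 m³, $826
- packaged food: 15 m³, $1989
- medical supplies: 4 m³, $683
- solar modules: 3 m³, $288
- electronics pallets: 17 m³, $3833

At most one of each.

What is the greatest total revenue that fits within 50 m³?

12124

Best packing: insulation panels + lab equipment + textile bales + electronics pallets — 49 m³, 12124 total.
An exhaustive check of the 2048 subsets confirms 12124.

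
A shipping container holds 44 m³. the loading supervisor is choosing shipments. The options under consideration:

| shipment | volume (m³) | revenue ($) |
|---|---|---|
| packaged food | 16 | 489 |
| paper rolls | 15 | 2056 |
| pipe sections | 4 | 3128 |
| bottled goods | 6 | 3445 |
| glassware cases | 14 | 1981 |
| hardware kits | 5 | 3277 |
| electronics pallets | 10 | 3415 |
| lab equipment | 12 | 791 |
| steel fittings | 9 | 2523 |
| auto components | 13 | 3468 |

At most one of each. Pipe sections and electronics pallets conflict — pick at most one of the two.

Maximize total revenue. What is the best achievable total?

Density check — pipe sections 782.00, hardware kits 655.40, bottled goods 574.17 are the best per m³.
Bottled goods + hardware kits + electronics pallets + steel fittings + auto components uses 43 of the 44 m³ and totals 16128.
The spare 1 m³ is too small for any remaining shipment, and no feasible exchange beats 16128.

16128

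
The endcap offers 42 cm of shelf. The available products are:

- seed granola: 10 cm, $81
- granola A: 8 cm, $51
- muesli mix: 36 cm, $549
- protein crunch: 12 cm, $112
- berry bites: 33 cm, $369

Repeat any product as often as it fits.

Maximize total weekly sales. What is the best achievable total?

549

Density check — muesli mix 15.25, berry bites 11.18, protein crunch 9.33 are the best per cm.
Taking muesli mix: 36 cm used, 549 in weekly sales.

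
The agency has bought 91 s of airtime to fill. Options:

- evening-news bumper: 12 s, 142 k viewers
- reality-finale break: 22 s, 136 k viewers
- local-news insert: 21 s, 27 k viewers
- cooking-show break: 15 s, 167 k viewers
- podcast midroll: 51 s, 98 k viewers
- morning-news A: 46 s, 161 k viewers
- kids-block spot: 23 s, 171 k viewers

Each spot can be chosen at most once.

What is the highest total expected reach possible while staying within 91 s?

616

By expected reach per s: evening-news bumper 11.83, cooking-show break 11.13, kids-block spot 7.43 lead.
Evening-news bumper + reality-finale break + cooking-show break + kids-block spot uses 72 of the 91 s and totals 616.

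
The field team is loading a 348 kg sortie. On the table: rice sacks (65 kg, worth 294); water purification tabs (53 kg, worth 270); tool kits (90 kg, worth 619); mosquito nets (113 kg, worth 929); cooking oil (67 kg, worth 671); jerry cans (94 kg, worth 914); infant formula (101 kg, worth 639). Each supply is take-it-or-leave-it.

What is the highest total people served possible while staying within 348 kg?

2808

Ranking by ratio (people served/kg): cooking oil 10.01, jerry cans 9.72, mosquito nets 8.22, tool kits 6.88.
Greedy by ratio would take water purification tabs + mosquito nets + cooking oil + jerry cans: 327 kg used, total 2784.
The 53 kg tied up in water purification tabs is better spent on rice sacks — total rises to 2808 (339 kg).
Every other selection either busts 348 kg or fails to beat 2808.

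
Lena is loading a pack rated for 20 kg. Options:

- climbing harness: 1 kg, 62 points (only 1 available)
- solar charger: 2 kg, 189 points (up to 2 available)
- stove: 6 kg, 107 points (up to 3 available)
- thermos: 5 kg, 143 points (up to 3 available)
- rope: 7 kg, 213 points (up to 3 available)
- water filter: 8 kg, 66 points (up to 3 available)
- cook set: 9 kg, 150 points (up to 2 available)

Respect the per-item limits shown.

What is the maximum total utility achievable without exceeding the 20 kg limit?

Taking the top-ratio items first gives climbing harness + 2×solar charger + 2×rope for 866 (19 kg).
Replace 2×rope with 3×thermos: the trade gains 3 net, giving 869 at 20 kg.

869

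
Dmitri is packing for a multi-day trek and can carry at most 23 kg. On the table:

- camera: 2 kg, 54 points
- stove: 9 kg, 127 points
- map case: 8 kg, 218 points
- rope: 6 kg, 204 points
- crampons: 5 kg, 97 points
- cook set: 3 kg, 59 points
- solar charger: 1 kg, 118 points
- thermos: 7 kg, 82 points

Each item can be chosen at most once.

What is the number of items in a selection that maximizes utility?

5

Optimal total is 696.
One optimal bundle: map case + rope + crampons + cook set + solar charger (23 kg).
All optima have 5 items.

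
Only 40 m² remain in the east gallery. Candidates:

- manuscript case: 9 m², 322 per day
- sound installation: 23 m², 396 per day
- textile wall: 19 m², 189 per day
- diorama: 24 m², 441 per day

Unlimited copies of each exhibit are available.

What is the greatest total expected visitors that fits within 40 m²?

1288

Density check — manuscript case 35.78, diorama 18.38, sound installation 17.22, textile wall 9.95 are the best per m².
The ratio ordering already packs tightly: 4×manuscript case, 36 m², 1288.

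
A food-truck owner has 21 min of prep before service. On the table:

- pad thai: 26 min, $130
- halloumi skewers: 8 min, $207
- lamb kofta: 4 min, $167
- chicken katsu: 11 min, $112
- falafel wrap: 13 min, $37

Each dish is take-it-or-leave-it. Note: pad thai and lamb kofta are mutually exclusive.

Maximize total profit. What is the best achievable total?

The ratio ordering already packs tightly: halloumi skewers + lamb kofta, 12 min, 374.

374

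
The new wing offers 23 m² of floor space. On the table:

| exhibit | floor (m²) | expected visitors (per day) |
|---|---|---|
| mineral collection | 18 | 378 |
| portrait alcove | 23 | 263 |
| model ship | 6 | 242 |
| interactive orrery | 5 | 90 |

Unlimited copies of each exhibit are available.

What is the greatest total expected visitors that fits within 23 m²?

By expected visitors per m²: model ship 40.33, mineral collection 21.00, interactive orrery 18.00 lead.
The ratio ordering already packs tightly: 3×model ship + interactive orrery, 23 m², 816.
Nothing else within 23 m² beats 816.

816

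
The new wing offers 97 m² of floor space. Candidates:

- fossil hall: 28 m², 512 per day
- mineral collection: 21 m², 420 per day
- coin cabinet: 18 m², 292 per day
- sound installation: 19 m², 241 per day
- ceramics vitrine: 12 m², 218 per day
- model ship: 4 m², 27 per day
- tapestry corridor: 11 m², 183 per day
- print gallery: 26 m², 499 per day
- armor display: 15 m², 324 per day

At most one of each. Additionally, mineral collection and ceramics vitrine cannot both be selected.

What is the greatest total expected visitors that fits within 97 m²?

By expected visitors per m²: armor display 21.60, mineral collection 20.00, print gallery 19.19 lead.
The ratio ordering already packs tightly: fossil hall + mineral collection + model ship + print gallery + armor display, 94 m², 1782.
No other feasible combination exceeds 1782.

1782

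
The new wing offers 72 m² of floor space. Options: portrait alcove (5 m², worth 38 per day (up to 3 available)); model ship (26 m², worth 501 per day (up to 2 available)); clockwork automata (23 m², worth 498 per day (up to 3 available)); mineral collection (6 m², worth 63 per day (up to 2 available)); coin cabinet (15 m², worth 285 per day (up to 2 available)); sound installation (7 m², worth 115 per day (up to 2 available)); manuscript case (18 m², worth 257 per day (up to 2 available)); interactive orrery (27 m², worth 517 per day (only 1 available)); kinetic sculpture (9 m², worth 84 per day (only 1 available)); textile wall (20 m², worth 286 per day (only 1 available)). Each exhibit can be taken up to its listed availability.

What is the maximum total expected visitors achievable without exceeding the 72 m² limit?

1497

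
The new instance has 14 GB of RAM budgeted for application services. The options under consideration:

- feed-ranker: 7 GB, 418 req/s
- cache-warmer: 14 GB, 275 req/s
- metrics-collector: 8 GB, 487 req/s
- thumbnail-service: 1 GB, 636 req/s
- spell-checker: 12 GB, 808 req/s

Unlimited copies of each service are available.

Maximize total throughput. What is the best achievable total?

Best packing: 14×thumbnail-service — 14 GB, 8904 total.
No other feasible combination exceeds 8904.

8904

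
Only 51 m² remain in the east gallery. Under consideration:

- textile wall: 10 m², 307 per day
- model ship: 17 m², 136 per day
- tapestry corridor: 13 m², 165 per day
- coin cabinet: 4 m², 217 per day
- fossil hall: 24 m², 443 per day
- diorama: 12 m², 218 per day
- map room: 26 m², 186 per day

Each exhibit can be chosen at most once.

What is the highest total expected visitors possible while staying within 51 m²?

Textile wall + coin cabinet + fossil hall + diorama uses 50 of the 51 m² and totals 1185.
An exhaustive check of the 128 subsets confirms 1185.

1185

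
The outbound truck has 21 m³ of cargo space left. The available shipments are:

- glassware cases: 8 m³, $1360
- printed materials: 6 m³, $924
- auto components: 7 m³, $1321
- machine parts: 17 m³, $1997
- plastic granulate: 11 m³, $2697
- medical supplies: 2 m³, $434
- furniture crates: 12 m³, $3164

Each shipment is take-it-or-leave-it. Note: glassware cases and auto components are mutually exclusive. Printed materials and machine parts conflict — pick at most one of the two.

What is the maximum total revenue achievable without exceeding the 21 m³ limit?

4919

Density check — furniture crates 263.67, plastic granulate 245.18, medical supplies 217.00 are the best per m³.
Taking auto components + medical supplies + furniture crates: 21 m³ used, 4919 in revenue.
Runner-up glassware cases + furniture crates tops out at 4524.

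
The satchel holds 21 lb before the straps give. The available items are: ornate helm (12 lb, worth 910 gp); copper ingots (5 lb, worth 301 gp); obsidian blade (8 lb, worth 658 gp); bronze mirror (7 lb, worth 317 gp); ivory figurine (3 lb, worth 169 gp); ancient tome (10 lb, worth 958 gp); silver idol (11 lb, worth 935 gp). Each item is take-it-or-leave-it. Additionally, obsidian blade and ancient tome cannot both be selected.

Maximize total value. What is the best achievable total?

1893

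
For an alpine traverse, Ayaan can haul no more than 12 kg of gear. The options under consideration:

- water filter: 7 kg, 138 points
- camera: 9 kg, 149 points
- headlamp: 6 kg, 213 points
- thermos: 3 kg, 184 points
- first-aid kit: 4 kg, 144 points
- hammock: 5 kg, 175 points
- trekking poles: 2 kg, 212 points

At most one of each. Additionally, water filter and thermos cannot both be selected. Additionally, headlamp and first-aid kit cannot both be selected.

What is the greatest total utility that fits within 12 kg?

Density check — trekking poles 106.00, thermos 61.33, first-aid kit 36.00 are the best per kg.
The ratio heuristic lands on thermos + first-aid kit + trekking poles (540) but leaves 3 kg idle.
The 4 kg tied up in first-aid kit is better spent on headlamp — total rises to 609 (11 kg).

609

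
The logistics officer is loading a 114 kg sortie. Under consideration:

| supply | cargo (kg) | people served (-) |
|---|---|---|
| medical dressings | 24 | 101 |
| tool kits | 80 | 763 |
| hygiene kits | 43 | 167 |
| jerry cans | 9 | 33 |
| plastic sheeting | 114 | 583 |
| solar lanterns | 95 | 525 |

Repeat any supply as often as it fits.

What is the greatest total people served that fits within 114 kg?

The ratio ordering already packs tightly: medical dressings + tool kits + jerry cans, 113 kg, 897.
The spare 1 kg is too small for any remaining supply, and no exchange beats 897.

897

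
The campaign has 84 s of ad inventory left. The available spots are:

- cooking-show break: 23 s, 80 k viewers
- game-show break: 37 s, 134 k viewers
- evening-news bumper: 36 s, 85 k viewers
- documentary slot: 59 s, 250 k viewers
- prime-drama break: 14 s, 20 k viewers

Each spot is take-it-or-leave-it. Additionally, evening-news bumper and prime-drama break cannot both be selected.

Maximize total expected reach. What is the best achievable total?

330

Taking cooking-show break + documentary slot: 82 s used, 330 in expected reach.
Runner-up documentary slot + prime-drama break tops out at 270.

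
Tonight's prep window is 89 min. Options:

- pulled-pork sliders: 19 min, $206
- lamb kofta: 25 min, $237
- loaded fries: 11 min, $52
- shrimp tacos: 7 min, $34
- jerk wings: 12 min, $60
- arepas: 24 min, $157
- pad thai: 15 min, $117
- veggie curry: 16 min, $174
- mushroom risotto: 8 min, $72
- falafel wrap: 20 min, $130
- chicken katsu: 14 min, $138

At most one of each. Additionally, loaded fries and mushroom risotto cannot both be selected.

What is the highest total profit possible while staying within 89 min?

Density check — veggie curry 10.88, pulled-pork sliders 10.84, chicken katsu 9.86 are the best per min.
A density-first pass picks pulled-pork sliders + lamb kofta + shrimp tacos + veggie curry + mushroom risotto + chicken katsu — 861 at 89 min.
The 15 min tied up in shrimp tacos and mushroom risotto is better spent on pad thai — total rises to 872 (89 min).
Next best is pulled-pork sliders + lamb kofta + shrimp tacos + veggie curry + mushroom risotto + chicken katsu at 861 (89 min) — short by 11.

872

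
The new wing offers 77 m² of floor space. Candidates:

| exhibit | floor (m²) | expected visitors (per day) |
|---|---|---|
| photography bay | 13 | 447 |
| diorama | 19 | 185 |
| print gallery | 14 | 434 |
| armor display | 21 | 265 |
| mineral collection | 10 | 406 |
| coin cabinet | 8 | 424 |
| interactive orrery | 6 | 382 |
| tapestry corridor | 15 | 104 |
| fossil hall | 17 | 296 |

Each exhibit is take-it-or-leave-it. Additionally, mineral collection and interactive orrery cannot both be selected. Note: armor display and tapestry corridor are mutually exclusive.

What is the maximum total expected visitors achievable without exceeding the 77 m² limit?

2168

Photography bay + diorama + print gallery + coin cabinet + interactive orrery + fossil hall uses 77 of the 77 m² and totals 2168.
The closest alternative, photography bay + print gallery + mineral collection + coin cabinet + tapestry corridor + fossil hall, reaches only 2111.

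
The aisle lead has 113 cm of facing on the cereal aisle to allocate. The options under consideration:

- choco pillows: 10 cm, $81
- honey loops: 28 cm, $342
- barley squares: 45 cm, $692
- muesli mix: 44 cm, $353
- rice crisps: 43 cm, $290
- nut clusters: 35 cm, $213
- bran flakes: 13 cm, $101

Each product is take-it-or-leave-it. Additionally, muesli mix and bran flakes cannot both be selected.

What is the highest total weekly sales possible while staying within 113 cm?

Density check — barley squares 15.38, honey loops 12.21, choco pillows 8.10, muesli mix 8.02 are the best per cm.
Filling by ratio: choco pillows + honey loops + barley squares + bran flakes for 1216, with 17 cm left unused.
The 23 cm tied up in choco pillows and bran flakes is better spent on nut clusters — total rises to 1247 (108 cm).
Nothing else feasible within 113 cm beats 1247.

1247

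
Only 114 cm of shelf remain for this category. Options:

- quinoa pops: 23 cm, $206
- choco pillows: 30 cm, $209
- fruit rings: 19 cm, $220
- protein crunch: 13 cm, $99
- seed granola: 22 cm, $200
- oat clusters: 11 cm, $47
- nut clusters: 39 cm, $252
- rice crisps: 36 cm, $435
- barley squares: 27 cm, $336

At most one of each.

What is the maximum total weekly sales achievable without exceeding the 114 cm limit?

1200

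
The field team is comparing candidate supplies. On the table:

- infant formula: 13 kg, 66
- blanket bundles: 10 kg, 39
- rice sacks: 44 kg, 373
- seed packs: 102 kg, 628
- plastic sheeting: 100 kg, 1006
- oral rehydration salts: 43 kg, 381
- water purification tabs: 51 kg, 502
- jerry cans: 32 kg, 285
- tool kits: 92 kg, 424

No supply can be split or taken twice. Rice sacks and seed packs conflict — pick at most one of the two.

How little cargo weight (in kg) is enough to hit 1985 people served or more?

Need the lightest bundle worth ≥ 1985.
infant formula + blanket bundles + plastic sheeting + oral rehydration salts + water purification tabs: 1994 people served at 217 kg.
Below 217 kg the best achievable stays under 1985.

217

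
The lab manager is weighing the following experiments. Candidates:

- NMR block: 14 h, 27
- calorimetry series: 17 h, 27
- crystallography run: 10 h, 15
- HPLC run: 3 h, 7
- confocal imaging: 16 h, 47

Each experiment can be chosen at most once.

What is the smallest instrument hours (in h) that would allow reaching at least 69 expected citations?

29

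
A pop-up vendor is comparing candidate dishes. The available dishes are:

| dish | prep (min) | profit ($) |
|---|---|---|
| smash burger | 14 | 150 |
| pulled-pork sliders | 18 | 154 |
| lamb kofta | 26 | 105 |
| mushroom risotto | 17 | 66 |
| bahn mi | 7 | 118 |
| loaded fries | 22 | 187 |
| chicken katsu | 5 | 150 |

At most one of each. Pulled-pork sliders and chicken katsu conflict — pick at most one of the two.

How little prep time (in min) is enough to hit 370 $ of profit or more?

26

Look for the lowest-prep combination reaching 370.
smash burger + bahn mi + chicken katsu reaches 418 using 26 min.
No combination under 26 min hits 370.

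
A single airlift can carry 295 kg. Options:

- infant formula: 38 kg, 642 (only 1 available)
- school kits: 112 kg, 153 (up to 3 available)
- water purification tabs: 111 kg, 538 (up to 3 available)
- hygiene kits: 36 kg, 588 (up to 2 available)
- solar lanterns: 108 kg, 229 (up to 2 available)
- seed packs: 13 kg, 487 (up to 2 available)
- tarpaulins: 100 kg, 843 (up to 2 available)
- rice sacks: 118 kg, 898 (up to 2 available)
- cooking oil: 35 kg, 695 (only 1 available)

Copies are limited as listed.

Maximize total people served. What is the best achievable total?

4385

The ratio heuristic lands on infant formula + 2×hygiene kits + 2×seed packs + tarpaulins + cooking oil (4330) but leaves 24 kg idle.
Replace tarpaulins with rice sacks: the trade gains 55 net, giving 4385 at 289 kg.
That's the maximum — no swap from here does better than 4385.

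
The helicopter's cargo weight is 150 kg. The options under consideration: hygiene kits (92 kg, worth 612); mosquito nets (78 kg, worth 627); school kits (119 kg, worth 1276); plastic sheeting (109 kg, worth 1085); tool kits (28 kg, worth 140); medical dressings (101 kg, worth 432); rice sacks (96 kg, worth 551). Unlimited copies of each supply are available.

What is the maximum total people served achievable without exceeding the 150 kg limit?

1416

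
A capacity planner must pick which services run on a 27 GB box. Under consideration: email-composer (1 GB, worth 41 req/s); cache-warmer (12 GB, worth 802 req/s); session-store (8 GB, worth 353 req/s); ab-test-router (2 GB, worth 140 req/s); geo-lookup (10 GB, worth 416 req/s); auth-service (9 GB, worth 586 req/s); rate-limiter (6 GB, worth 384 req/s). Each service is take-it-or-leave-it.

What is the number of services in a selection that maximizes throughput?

The maximum throughput within 27 GB is 1772.
For example cache-warmer + auth-service + rate-limiter achieves it, using 27 GB.
All optima have 3 services.

3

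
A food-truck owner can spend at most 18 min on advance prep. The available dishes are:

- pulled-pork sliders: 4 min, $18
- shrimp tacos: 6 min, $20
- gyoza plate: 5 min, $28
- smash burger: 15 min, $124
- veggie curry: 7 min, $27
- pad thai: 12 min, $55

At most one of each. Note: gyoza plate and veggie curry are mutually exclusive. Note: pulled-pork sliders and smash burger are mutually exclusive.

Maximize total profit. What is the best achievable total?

124

By profit per min: smash burger 8.27, gyoza plate 5.60, pad thai 4.58, pulled-pork sliders 4.50 lead.
Smash burger uses 15 of the 18 min and totals 124.
The closest alternative, gyoza plate + pad thai, reaches only 83.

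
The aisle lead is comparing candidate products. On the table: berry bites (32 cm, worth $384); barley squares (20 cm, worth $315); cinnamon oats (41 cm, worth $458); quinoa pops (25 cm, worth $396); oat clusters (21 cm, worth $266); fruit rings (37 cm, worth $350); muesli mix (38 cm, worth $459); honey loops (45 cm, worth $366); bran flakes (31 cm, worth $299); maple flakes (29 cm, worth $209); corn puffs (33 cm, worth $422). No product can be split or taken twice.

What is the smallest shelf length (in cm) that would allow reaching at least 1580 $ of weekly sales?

116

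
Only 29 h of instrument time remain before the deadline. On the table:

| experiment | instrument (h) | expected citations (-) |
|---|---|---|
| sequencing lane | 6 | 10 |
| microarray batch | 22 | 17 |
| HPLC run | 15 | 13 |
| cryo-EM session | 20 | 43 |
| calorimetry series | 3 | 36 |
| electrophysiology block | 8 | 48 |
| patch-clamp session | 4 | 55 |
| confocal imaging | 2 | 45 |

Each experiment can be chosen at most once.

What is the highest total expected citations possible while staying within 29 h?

Best packing: sequencing lane + calorimetry series + electrophysiology block + patch-clamp session + confocal imaging — 23 h, 194 total.
The spare 6 h is too small for any remaining experiment, and no exchange beats 194.

194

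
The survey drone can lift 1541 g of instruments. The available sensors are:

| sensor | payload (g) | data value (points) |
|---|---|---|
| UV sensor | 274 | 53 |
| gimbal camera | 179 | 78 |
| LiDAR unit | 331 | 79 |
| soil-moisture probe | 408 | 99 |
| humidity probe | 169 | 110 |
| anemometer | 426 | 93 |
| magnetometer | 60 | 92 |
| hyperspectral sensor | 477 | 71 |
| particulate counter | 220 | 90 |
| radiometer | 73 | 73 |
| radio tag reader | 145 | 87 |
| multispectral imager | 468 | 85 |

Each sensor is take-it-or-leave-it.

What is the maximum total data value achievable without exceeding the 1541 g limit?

682

The ratio ordering already packs tightly: UV sensor + gimbal camera + soil-moisture probe + humidity probe + magnetometer + particulate counter + radiometer + radio tag reader, 1528 g, 682.
Nothing else within 1541 g beats 682.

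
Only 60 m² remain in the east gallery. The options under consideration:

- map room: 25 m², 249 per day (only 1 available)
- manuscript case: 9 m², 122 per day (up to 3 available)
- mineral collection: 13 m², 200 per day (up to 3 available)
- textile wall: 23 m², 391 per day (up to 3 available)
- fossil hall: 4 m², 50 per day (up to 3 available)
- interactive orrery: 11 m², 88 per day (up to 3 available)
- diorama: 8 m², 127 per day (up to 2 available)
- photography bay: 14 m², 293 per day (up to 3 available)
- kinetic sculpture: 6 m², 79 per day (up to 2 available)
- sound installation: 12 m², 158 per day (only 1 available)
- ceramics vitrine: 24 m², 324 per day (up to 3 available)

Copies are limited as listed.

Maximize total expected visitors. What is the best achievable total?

A density-first pass picks 2×diorama + 3×photography bay — 1133 at 58 m².
Dropping diorama frees 8 m²; slotting in fossil hall + kinetic sculpture (10 m²) lifts the total to 1135 at 60 m².

1135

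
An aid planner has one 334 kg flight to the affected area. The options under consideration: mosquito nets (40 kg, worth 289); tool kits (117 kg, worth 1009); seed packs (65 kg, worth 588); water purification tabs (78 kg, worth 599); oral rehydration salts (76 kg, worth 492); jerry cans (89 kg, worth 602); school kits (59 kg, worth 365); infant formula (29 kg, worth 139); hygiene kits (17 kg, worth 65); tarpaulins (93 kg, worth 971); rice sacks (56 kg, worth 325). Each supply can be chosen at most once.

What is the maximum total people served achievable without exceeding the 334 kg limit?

2933

Density check — tarpaulins 10.44, seed packs 9.05, tool kits 8.62 are the best per kg.
The ratio heuristic lands on mosquito nets + tool kits + seed packs + hygiene kits + tarpaulins (2922) but leaves 2 kg idle.
Dropping mosquito nets and hygiene kits frees 57 kg; slotting in school kits (59 kg) lifts the total to 2933 at 334 kg.
Next best is mosquito nets + tool kits + seed packs + hygiene kits + tarpaulins at 2922 (332 kg) — short by 11.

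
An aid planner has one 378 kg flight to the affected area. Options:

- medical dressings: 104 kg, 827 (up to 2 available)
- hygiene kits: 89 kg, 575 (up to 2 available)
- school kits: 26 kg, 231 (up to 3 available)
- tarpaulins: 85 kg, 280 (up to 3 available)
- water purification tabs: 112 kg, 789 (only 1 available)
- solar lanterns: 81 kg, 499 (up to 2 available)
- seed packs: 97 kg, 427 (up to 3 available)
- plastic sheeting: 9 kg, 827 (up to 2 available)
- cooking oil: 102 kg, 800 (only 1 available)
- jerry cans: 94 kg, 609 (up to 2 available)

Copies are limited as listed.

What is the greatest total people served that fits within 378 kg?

4379

Ranking by ratio (people served/kg): plastic sheeting 91.89, school kits 8.88, medical dressings 7.95.
Taking the top-ratio supplies first gives 2×medical dressings + 3×school kits + 2×plastic sheeting for 4001 (304 kg).
Dropping school kits frees 26 kg; slotting in jerry cans (94 kg) lifts the total to 4379 at 372 kg.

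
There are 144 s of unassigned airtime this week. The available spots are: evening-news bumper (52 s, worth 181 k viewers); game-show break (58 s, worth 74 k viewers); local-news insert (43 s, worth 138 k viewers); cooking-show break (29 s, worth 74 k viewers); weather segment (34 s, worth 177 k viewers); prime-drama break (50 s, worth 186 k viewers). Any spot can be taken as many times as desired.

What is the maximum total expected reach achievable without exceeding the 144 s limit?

708

Best packing: 4×weather segment — 136 s, 708 total.
That's the maximum — no swap from here does better than 708.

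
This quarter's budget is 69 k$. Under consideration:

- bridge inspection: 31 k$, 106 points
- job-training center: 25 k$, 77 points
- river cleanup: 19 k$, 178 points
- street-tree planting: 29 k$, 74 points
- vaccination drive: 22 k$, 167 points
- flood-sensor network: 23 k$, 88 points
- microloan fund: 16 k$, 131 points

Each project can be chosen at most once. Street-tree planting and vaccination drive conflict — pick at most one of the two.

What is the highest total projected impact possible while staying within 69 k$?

Density check — river cleanup 9.37, microloan fund 8.19, vaccination drive 7.59, flood-sensor network 3.83 are the best per k$.
The ratio ordering already packs tightly: river cleanup + vaccination drive + microloan fund, 57 k$, 476.
The spare 12 k$ is too small for any remaining project, and no feasible exchange beats 476.

476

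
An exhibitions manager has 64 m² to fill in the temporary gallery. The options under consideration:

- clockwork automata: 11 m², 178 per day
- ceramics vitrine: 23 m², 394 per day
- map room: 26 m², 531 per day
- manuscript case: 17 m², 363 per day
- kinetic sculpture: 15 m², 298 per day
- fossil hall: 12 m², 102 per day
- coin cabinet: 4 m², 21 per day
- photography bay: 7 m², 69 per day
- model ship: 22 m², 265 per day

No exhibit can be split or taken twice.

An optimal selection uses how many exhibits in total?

3

Optimal total is 1223.
For example ceramics vitrine + map room + kinetic sculpture achieves it, using 64 m².
Every optimal selection uses 3 exhibits.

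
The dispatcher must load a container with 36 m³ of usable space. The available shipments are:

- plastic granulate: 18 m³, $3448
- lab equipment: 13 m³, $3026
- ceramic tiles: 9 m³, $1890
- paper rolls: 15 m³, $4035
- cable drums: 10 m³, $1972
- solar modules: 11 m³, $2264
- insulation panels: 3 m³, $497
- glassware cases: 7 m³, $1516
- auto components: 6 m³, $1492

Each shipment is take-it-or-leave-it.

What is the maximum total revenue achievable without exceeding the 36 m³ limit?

Taking the top-ratio shipments first gives lab equipment + paper rolls + auto components for 8553 (34 m³).
Replace auto components with glassware cases: the trade gains 24 net, giving 8577 at 35 m³.
Next best is lab equipment + paper rolls + auto components at 8553 (34 m³) — short by 24.

8577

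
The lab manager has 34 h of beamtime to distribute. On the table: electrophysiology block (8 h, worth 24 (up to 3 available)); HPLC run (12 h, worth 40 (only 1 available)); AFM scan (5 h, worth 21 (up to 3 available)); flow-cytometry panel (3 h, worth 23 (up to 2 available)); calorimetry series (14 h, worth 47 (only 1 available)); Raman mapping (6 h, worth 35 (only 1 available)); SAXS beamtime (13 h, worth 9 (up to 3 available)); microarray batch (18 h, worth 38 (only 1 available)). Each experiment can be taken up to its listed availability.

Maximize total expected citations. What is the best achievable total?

The ratio heuristic lands on 3×AFM scan + 2×flow-cytometry panel + Raman mapping (144) but leaves 7 h idle.
Dropping AFM scan frees 5 h; slotting in HPLC run (12 h) lifts the total to 163 at 34 h.
Every other selection either busts 34 h or exceeds an availability limit or fails to beat 163.

163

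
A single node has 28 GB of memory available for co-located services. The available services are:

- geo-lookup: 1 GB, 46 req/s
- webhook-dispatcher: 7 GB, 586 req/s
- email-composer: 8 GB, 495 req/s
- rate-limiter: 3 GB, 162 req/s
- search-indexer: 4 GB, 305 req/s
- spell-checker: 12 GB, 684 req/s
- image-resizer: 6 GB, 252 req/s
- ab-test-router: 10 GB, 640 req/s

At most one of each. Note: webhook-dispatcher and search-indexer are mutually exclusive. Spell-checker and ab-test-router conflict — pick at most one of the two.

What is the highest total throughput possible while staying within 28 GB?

1883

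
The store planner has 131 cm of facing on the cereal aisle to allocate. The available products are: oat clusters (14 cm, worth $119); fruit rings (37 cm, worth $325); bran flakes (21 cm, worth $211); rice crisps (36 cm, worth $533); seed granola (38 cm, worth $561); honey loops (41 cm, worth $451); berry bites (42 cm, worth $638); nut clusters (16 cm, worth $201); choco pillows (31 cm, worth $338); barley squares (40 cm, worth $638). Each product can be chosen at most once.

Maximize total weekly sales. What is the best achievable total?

Taking the top-ratio products first gives rice crisps + berry bites + barley squares for 1809 (118 cm).
The 42 cm tied up in berry bites is better spent on seed granola + nut clusters — total rises to 1933 (130 cm).
An exhaustive check of the 1024 subsets confirms 1933.

1933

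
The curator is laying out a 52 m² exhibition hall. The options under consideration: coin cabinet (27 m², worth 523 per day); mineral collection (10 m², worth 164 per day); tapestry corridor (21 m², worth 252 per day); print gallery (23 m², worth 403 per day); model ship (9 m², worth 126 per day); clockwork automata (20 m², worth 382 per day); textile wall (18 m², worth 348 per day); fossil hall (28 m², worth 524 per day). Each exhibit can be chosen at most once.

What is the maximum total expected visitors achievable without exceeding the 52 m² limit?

Density check — coin cabinet 19.37, textile wall 19.33, clockwork automata 19.10 are the best per m².
Greedy by ratio would take coin cabinet + textile wall: 45 m² used, total 871.
Dropping coin cabinet and textile wall frees 45 m²; slotting in print gallery + fossil hall (51 m²) lifts the total to 927 at 51 m².
The closest alternative, coin cabinet + print gallery, reaches only 926.

927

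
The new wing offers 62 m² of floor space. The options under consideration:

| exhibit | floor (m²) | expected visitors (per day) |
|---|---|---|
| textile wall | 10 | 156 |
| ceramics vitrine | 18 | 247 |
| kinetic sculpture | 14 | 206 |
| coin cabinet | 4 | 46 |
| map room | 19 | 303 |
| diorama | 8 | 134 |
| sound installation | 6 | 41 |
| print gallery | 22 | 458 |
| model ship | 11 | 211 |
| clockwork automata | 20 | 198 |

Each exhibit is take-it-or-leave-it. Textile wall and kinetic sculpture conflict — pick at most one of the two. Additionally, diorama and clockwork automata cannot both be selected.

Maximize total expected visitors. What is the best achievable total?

1128

Taking the top-ratio exhibits first gives map room + diorama + print gallery + model ship for 1106 (60 m²).
Replace diorama with textile wall: the trade gains 22 net, giving 1128 at 62 m².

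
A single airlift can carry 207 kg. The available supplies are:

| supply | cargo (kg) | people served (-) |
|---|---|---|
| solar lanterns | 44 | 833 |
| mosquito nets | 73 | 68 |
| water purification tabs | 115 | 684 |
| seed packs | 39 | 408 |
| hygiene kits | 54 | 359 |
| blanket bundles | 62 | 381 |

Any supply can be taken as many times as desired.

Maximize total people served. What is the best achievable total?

Taking 4×solar lanterns: 176 kg used, 3332 in people served.
No other feasible combination exceeds 3332.

3332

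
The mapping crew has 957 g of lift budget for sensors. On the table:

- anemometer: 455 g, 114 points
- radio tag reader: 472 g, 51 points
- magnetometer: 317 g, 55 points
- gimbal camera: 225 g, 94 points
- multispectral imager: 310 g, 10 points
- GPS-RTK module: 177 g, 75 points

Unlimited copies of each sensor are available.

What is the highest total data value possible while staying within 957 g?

Greedy by ratio would take 5×GPS-RTK module: 885 g used, total 375.
The 177 g tied up in GPS-RTK module is better spent on gimbal camera — total rises to 394 (933 g).
The spare 24 g is too small for any remaining sensor, and no exchange beats 394.

394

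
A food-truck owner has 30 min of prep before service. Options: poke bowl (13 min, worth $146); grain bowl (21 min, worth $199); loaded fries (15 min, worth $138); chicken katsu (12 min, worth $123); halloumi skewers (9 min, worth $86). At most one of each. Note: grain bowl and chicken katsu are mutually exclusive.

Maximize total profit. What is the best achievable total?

Filling by ratio: poke bowl + chicken katsu for 269, with 5 min left unused.
The 25 min tied up in poke bowl and chicken katsu is better spent on grain bowl + halloumi skewers — total rises to 285 (30 min).

285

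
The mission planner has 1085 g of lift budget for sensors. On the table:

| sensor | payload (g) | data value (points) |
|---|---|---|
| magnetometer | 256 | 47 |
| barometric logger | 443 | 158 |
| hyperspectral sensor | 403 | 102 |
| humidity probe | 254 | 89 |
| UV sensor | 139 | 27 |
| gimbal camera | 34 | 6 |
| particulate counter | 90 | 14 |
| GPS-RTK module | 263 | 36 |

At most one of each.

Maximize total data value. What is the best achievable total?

314

Ranking by ratio (data value/g): barometric logger 0.36, humidity probe 0.35, hyperspectral sensor 0.25.
Greedy by ratio would take barometric logger + humidity probe + UV sensor + gimbal camera + particulate counter: 960 g used, total 294.
Replace UV sensor with magnetometer: the trade gains 20 net, giving 314 at 1077 g.
Next best is magnetometer + barometric logger + humidity probe + particulate counter at 308 (1043 g) — short by 6.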